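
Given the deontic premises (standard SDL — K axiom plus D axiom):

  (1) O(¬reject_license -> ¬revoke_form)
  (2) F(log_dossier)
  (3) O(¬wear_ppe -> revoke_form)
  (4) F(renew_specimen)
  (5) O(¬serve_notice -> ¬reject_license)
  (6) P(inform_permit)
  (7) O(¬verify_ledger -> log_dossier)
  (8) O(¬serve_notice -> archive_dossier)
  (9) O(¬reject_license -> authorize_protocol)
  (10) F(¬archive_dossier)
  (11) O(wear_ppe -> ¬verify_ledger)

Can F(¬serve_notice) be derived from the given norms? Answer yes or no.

Yes

F(log_dossier) at premise 2 means O(¬log_dossier).
Premise 7 is O(¬verify_ledger -> log_dossier); contrapositively O(¬log_dossier -> verify_ledger). Since O(¬log_dossier) holds, K gives O(verify_ledger).
Premise 11, O(wear_ppe -> ¬verify_ledger), contraposes to O(verify_ledger -> ¬wear_ppe); with O(verify_ledger) we get O(¬wear_ppe).
With premise 3, O(¬wear_ppe -> revoke_form), the K-axiom yields O(revoke_form).
The contrapositive of premise 1 (O(¬reject_license -> ¬revoke_form)) is O(revoke_form -> reject_license), and O(revoke_form) is already established, so O(reject_license).
Premise 5, O(¬serve_notice -> ¬reject_license), contraposes to O(reject_license -> serve_notice); with O(reject_license) we get O(serve_notice).
Premises 4, 6, 8, 9, 10 do not contribute to this derivation.
So O(serve_notice) holds, i.e. F(¬serve_notice). The claim follows.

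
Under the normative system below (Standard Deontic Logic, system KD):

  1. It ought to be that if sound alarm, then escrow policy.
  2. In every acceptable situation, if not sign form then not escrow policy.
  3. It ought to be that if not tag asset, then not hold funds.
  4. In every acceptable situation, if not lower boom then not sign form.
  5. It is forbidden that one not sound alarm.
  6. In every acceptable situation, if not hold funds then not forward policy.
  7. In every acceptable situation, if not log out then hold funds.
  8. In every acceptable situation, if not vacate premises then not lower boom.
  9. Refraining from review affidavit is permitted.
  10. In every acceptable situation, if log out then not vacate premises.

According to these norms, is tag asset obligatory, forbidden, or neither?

Obligatory

F(¬sound_alarm) at premise 5 means O(sound_alarm).
From O(sound_alarm) and premise 1, O(sound_alarm → escrow_policy), we obtain O(escrow_policy).
Premise 2 is O(¬sign_form → ¬escrow_policy); contrapositively O(escrow_policy → sign_form). Since O(escrow_policy) holds, K gives O(sign_form).
The contrapositive of premise 4 (O(¬lower_boom → ¬sign_form)) is O(sign_form → lower_boom), and O(sign_form) is already established, so O(lower_boom).
The contrapositive of premise 8 (O(¬vacate_premises → ¬lower_boom)) is O(lower_boom → vacate_premises), and O(lower_boom) is already established, so O(vacate_premises).
Premise 10 is O(log_out → ¬vacate_premises); contrapositively O(vacate_premises → ¬log_out). Since O(vacate_premises) holds, K gives O(¬log_out).
Applying K to premise 7 (O(¬log_out → hold_funds)) and O(¬log_out) yields O(hold_funds).
Premise 3 is O(¬tag_asset → ¬hold_funds); contrapositively O(hold_funds → tag_asset). Since O(hold_funds) holds, K gives O(tag_asset).
Premises 6, 9 do not contribute to this derivation.
Hence tag_asset is obligatory.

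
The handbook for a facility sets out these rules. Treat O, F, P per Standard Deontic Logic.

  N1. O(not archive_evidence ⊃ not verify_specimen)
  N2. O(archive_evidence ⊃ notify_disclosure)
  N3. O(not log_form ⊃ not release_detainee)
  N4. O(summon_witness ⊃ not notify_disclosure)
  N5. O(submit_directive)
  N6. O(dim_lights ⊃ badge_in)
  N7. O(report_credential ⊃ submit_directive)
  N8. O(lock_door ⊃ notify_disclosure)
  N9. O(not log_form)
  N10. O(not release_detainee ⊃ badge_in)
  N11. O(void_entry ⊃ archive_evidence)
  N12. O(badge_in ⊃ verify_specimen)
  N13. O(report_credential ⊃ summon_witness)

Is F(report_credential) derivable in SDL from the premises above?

Yes

From premise 9 we have O(not log_form).
Premise 3 is O(not log_form ⊃ not release_detainee); since O(not log_form), deontic closure gives O(not release_detainee).
With premise 10, O(not release_detainee ⊃ badge_in), the K-axiom yields O(badge_in).
Applying K to premise 12 (O(badge_in ⊃ verify_specimen)) and O(badge_in) yields O(verify_specimen).
The contrapositive of premise 1 (O(not archive_evidence ⊃ not verify_specimen)) is O(verify_specimen ⊃ archive_evidence), and O(verify_specimen) is already established, so O(archive_evidence).
With premise 2, O(archive_evidence ⊃ notify_disclosure), the K-axiom yields O(notify_disclosure).
Premise 4, O(summon_witness ⊃ not notify_disclosure), contraposes to O(notify_disclosure ⊃ not summon_witness); with O(notify_disclosure) we get O(not summon_witness).
The contrapositive of premise 13 (O(report_credential ⊃ summon_witness)) is O(not summon_witness ⊃ not report_credential), and O(not summon_witness) is already established, so O(not report_credential).
Premises 5, 6, 7, 8, 11 do not contribute to this derivation.
So O(not report_credential) holds, i.e. F(report_credential). The claim follows.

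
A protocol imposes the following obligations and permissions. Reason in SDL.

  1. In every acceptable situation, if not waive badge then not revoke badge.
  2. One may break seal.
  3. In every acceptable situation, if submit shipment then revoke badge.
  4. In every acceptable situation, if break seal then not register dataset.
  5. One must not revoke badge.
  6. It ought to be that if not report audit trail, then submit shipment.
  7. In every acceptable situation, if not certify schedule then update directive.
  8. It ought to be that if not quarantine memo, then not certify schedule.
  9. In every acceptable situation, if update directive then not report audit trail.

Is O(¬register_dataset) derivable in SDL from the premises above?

Premise 4 is O(break_seal → ¬register_dataset), but O(break_seal) is not derivable from the premises (the permission P(break_seal) asserts only ¬O(¬break_seal), not O(break_seal)), so it does not yield O(¬register_dataset).
No other premise forces O(¬register_dataset). An ideal world satisfying every premise can still have ¬register_dataset false, so O(¬register_dataset) is not derivable.

No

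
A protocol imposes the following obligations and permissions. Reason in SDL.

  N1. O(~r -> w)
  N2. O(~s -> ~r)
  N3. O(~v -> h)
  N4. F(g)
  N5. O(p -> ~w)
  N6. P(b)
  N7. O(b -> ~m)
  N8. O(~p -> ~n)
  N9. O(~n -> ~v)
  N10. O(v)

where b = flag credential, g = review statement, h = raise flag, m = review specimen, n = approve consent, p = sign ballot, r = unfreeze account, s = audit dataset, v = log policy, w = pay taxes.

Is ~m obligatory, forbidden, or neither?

Neither

Premise 7 is O(b -> ~m), but O(b) is not derivable from the premises (the permission P(b) asserts only ~O(~b), not O(b)), so it does not yield O(~m).
No premise or chain of K-axiom applications forces O(~m), and none forces O(m). So ~m is neither obligatory nor forbidden under these norms.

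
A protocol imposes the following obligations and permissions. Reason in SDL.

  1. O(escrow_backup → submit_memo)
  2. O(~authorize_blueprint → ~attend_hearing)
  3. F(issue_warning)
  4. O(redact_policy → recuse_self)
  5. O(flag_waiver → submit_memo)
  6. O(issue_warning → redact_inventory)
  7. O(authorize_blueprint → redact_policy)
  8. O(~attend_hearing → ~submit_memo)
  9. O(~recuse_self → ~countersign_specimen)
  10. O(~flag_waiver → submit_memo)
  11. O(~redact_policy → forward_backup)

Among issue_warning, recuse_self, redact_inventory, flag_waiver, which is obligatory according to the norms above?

recuse_self

Premises 5 and 10 cover both cases: O(flag_waiver → submit_memo) and O(~flag_waiver → submit_memo). Since flag_waiver ∨ ~flag_waiver is a tautology, O(submit_memo) follows.
Premise 8, O(~attend_hearing → ~submit_memo), contraposes to O(submit_memo → attend_hearing); with O(submit_memo) we get O(attend_hearing).
Premise 2, O(~authorize_blueprint → ~attend_hearing), contraposes to O(attend_hearing → authorize_blueprint); with O(attend_hearing) we get O(authorize_blueprint).
From O(authorize_blueprint) and premise 7, O(authorize_blueprint → redact_policy), we obtain O(redact_policy).
Applying K to premise 4 (O(redact_policy → recuse_self)) and O(redact_policy) yields O(recuse_self).
So O(recuse_self) holds — recuse_self is obligatory. None of the other listed options is made obligatory by any chain of premises.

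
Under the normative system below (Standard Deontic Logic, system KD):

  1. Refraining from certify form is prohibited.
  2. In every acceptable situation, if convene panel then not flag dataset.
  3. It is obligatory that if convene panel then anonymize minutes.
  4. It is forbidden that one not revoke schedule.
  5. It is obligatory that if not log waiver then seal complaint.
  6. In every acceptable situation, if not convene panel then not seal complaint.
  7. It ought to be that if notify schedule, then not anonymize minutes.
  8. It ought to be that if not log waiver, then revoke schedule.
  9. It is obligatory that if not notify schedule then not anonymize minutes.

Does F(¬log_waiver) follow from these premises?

Yes

Premises 9 and 7 cover both cases: O(¬notify_schedule → ¬anonymize_minutes) and O(notify_schedule → ¬anonymize_minutes). Since ¬notify_schedule ∨ notify_schedule is a tautology, O(¬anonymize_minutes) follows.
The contrapositive of premise 3 (O(convene_panel → anonymize_minutes)) is O(¬anonymize_minutes → ¬convene_panel), and O(¬anonymize_minutes) is already established, so O(¬convene_panel).
Premise 6 is O(¬convene_panel → ¬seal_complaint); since O(¬convene_panel), deontic closure gives O(¬seal_complaint).
Premise 5 is O(¬log_waiver → seal_complaint); contrapositively O(¬seal_complaint → log_waiver). Since O(¬seal_complaint) holds, K gives O(log_waiver).
Premises 1, 2, 4, 8 do not contribute to this derivation.
So O(log_waiver) holds, i.e. F(¬log_waiver). The claim follows.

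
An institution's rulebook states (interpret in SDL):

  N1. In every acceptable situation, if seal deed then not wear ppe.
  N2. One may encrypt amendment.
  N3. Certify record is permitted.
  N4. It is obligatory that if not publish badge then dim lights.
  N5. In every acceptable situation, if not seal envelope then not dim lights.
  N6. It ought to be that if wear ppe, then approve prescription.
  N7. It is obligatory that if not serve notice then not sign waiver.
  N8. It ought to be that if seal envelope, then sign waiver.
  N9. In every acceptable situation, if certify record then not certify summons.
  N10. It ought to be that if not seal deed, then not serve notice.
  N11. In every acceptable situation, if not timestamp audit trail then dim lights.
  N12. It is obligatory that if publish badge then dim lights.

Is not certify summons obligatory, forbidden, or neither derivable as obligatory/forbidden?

Premise 9 is O(certify_record → ¬certify_summons), but O(certify_record) is not derivable from the premises (the permission P(certify_record) asserts only ¬O(¬certify_record), not O(certify_record)), so it does not yield O(¬certify_summons).
No premise or chain of K-axiom applications forces O(¬certify_summons), and none forces O(certify_summons). So ¬certify_summons is neither obligatory nor forbidden under these norms.

Neither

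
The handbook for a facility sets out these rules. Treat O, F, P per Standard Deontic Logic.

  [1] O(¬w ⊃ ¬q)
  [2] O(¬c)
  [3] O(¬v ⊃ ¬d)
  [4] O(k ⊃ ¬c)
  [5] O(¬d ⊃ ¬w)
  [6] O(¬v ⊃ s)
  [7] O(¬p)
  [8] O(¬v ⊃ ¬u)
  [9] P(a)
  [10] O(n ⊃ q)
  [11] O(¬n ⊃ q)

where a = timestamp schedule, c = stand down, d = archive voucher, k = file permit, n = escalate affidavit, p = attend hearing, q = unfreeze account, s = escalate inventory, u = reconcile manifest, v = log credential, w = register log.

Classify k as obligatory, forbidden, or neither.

Premise 4 is O(k ⊃ ¬c); even if O(¬c) held, inferring O(k) would be affirming the consequent — invalid.
No premise or chain of K-axiom applications forces O(k), and none forces O(¬k). So k is neither obligatory nor forbidden under these norms.

Neither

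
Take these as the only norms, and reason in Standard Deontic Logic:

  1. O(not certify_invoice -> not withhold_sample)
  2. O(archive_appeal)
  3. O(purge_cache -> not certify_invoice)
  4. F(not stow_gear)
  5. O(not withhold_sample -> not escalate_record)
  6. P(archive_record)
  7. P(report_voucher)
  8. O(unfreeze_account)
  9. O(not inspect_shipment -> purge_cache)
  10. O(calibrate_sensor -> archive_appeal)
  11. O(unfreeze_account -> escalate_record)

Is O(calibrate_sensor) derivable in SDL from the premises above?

Premise 10 is O(calibrate_sensor -> archive_appeal); even if O(archive_appeal) held, inferring O(calibrate_sensor) would be affirming the consequent — invalid.
No other premise forces O(calibrate_sensor). An ideal world satisfying every premise can still have calibrate_sensor false, so O(calibrate_sensor) is not derivable.

No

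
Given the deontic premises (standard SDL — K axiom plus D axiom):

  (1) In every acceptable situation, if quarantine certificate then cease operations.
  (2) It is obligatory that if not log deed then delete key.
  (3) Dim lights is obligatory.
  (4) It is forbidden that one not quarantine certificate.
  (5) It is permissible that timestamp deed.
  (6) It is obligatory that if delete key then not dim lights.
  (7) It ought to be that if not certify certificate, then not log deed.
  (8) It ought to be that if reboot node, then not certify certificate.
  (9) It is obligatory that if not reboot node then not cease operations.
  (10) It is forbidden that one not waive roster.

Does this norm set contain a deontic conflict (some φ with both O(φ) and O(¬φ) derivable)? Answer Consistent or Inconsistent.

Inconsistent

F(¬quarantine_certificate) at premise 4 means O(quarantine_certificate).
Premise 1 is O(quarantine_certificate → cease_operations); since O(quarantine_certificate), deontic closure gives O(cease_operations).
The contrapositive of premise 9 (O(¬reboot_node → ¬cease_operations)) is O(cease_operations → reboot_node), and O(cease_operations) is already established, so O(reboot_node).
Premise 8 is O(reboot_node → ¬certify_certificate); since O(reboot_node), deontic closure gives O(¬certify_certificate).
Premise 7 is O(¬certify_certificate → ¬log_deed); since O(¬certify_certificate), deontic closure gives O(¬log_deed).
With premise 2, O(¬log_deed → delete_key), the K-axiom yields O(delete_key).
Applying K to premise 6 (O(delete_key → ¬dim_lights)) and O(delete_key) yields O(¬dim_lights).
But premise 3 directly asserts O(dim_lights).
We now have both O(¬dim_lights) and O(dim_lights) — dim_lights is simultaneously obligatory and forbidden, violating the D-axiom.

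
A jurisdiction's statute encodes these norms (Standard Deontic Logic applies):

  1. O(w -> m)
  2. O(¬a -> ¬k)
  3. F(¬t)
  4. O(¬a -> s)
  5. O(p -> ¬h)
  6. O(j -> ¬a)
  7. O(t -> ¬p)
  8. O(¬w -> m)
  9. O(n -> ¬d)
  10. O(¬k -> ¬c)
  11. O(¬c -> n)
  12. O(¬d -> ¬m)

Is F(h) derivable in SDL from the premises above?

Premise 5 is O(p -> ¬h), but O(p) is not derivable from the premises, so it does not yield O(¬h).
No other premise forces O(¬h). An ideal world satisfying every premise can still have h true, so F(h) is not derivable.

No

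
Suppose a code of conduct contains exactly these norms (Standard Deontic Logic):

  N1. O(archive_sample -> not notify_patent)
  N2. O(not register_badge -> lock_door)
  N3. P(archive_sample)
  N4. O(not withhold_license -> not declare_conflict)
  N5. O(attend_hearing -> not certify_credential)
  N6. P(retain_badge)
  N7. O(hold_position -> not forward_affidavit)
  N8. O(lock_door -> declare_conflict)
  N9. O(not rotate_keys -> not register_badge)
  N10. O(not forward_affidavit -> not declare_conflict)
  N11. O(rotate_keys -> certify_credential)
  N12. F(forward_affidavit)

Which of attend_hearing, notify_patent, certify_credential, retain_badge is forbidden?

Premise 12, F(forward_affidavit), is equivalent to O(not forward_affidavit).
From O(not forward_affidavit) and premise 10, O(not forward_affidavit -> not declare_conflict), we obtain O(not declare_conflict).
Premise 8 is O(lock_door -> declare_conflict); contrapositively O(not declare_conflict -> not lock_door). Since O(not declare_conflict) holds, K gives O(not lock_door).
The contrapositive of premise 2 (O(not register_badge -> lock_door)) is O(not lock_door -> register_badge), and O(not lock_door) is already established, so O(register_badge).
Premise 9 is O(not rotate_keys -> not register_badge); contrapositively O(register_badge -> rotate_keys). Since O(register_badge) holds, K gives O(rotate_keys).
With premise 11, O(rotate_keys -> certify_credential), the K-axiom yields O(certify_credential).
The contrapositive of premise 5 (O(attend_hearing -> not certify_credential)) is O(certify_credential -> not attend_hearing), and O(certify_credential) is already established, so O(not attend_hearing).
So O(not attend_hearing) holds, i.e. attend_hearing is forbidden. None of the other listed options is forbidden under the premises.

attend_hearing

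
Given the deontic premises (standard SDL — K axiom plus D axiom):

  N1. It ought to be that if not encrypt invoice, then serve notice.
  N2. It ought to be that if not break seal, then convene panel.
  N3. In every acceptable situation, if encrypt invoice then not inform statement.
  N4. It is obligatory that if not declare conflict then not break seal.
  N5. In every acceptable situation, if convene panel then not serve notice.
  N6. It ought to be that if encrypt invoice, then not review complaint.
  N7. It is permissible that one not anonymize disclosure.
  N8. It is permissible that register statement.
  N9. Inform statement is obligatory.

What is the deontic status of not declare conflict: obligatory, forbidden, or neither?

Forbidden

Premise 9 states O(inform_statement) outright.
Premise 3, O(encrypt_invoice → ¬inform_statement), contraposes to O(inform_statement → ¬encrypt_invoice); with O(inform_statement) we get O(¬encrypt_invoice).
Premise 1 is O(¬encrypt_invoice → serve_notice); since O(¬encrypt_invoice), deontic closure gives O(serve_notice).
The contrapositive of premise 5 (O(convene_panel → ¬serve_notice)) is O(serve_notice → ¬convene_panel), and O(serve_notice) is already established, so O(¬convene_panel).
The contrapositive of premise 2 (O(¬break_seal → convene_panel)) is O(¬convene_panel → break_seal), and O(¬convene_panel) is already established, so O(break_seal).
Premise 4, O(¬declare_conflict → ¬break_seal), contraposes to O(break_seal → declare_conflict); with O(break_seal) we get O(declare_conflict).
Premises 6, 7, 8 do not contribute to this derivation.
Thus O(declare_conflict), which is F(¬declare_conflict): ¬declare_conflict is forbidden.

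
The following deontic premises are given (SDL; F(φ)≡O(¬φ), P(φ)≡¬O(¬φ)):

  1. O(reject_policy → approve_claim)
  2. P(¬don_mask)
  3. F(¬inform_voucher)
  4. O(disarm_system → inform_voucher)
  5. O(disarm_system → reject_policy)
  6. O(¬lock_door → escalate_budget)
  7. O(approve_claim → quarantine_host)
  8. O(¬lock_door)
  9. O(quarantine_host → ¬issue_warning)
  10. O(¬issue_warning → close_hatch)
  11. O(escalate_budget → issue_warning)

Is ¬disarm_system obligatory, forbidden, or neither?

Premise 8 gives O(¬lock_door).
Applying K to premise 6 (O(¬lock_door → escalate_budget)) and O(¬lock_door) yields O(escalate_budget).
Applying K to premise 11 (O(escalate_budget → issue_warning)) and O(escalate_budget) yields O(issue_warning).
Premise 9 is O(quarantine_host → ¬issue_warning); contrapositively O(issue_warning → ¬quarantine_host). Since O(issue_warning) holds, K gives O(¬quarantine_host).
Premise 7, O(approve_claim → quarantine_host), contraposes to O(¬quarantine_host → ¬approve_claim); with O(¬quarantine_host) we get O(¬approve_claim).
Premise 1, O(reject_policy → approve_claim), contraposes to O(¬approve_claim → ¬reject_policy); with O(¬approve_claim) we get O(¬reject_policy).
Premise 5 is O(disarm_system → reject_policy); contrapositively O(¬reject_policy → ¬disarm_system). Since O(¬reject_policy) holds, K gives O(¬disarm_system).
Premises 2, 3, 4, 10 do not contribute to this derivation.
Hence ¬disarm_system is obligatory.

Obligatory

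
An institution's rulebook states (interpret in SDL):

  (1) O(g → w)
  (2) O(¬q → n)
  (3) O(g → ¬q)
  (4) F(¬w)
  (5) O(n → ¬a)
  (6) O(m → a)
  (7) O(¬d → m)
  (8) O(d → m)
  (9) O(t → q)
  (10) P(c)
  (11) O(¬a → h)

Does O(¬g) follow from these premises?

Premises 7 and 8 cover both cases: O(¬d → m) and O(d → m). Since ¬d ∨ d is a tautology, O(m) follows.
With premise 6, O(m → a), the K-axiom yields O(a).
The contrapositive of premise 5 (O(n → ¬a)) is O(a → ¬n), and O(a) is already established, so O(¬n).
Premise 2, O(¬q → n), contraposes to O(¬n → q); with O(¬n) we get O(q).
Premise 3 is O(g → ¬q); contrapositively O(q → ¬g). Since O(q) holds, K gives O(¬g).
Premises 1, 4, 9, 10, 11 do not contribute to this derivation.
So O(¬g) follows.

Yes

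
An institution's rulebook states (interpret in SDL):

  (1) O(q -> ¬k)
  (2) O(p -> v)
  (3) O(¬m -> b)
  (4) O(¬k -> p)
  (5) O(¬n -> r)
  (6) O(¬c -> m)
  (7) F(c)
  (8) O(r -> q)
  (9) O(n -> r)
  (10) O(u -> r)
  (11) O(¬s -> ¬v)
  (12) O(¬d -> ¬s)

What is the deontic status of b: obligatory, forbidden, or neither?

Premise 3 is O(¬m -> b), but O(¬m) is not derivable from the premises, so it does not yield O(b).
No premise or chain of K-axiom applications forces O(b), and none forces O(¬b). So b is neither obligatory nor forbidden under these norms.

Neither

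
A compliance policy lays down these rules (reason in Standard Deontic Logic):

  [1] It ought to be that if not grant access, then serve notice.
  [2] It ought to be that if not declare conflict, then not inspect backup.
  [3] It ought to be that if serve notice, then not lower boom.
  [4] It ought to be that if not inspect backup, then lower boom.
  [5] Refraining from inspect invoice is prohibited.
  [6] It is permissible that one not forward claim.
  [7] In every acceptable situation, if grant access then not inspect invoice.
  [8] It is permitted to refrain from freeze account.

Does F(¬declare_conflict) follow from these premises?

Premise 5, F(¬inspect_invoice), is equivalent to O(inspect_invoice).
Premise 7 is O(grant_access → ¬inspect_invoice); contrapositively O(inspect_invoice → ¬grant_access). Since O(inspect_invoice) holds, K gives O(¬grant_access).
Premise 1 is O(¬grant_access → serve_notice); since O(¬grant_access), deontic closure gives O(serve_notice).
From O(serve_notice) and premise 3, O(serve_notice → ¬lower_boom), we obtain O(¬lower_boom).
The contrapositive of premise 4 (O(¬inspect_backup → lower_boom)) is O(¬lower_boom → inspect_backup), and O(¬lower_boom) is already established, so O(inspect_backup).
Premise 2 is O(¬declare_conflict → ¬inspect_backup); contrapositively O(inspect_backup → declare_conflict). Since O(inspect_backup) holds, K gives O(declare_conflict).
Premises 6, 8 do not contribute to this derivation.
So O(declare_conflict) holds, i.e. F(¬declare_conflict). The claim follows.

Yes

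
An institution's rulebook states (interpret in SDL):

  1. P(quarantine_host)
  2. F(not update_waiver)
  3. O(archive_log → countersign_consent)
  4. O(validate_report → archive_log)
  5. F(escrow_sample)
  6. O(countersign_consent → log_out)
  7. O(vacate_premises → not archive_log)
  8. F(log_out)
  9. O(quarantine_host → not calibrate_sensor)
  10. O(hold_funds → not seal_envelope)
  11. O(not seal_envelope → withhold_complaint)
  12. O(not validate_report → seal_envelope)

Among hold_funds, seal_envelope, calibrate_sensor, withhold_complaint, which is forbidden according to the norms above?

Premise 8 is F(log_out), i.e. O(not log_out).
The contrapositive of premise 6 (O(countersign_consent → log_out)) is O(not log_out → not countersign_consent), and O(not log_out) is already established, so O(not countersign_consent).
Premise 3 is O(archive_log → countersign_consent); contrapositively O(not countersign_consent → not archive_log). Since O(not countersign_consent) holds, K gives O(not archive_log).
The contrapositive of premise 4 (O(validate_report → archive_log)) is O(not archive_log → not validate_report), and O(not archive_log) is already established, so O(not validate_report).
From O(not validate_report) and premise 12, O(not validate_report → seal_envelope), we obtain O(seal_envelope).
Premise 10 is O(hold_funds → not seal_envelope); contrapositively O(seal_envelope → not hold_funds). Since O(seal_envelope) holds, K gives O(not hold_funds).
So O(not hold_funds) holds, i.e. hold_funds is forbidden. None of the other listed options is forbidden under the premises.

hold_funds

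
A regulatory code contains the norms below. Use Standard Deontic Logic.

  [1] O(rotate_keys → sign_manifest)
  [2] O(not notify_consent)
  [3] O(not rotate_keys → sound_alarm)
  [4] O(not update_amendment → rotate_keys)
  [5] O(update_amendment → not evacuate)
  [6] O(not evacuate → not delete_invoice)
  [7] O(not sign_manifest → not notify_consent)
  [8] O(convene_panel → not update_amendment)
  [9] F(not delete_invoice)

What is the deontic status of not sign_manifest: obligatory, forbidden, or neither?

Premise 9 is F(not delete_invoice), i.e. O(delete_invoice).
Premise 6, O(not evacuate → not delete_invoice), contraposes to O(delete_invoice → evacuate); with O(delete_invoice) we get O(evacuate).
Premise 5 is O(update_amendment → not evacuate); contrapositively O(evacuate → not update_amendment). Since O(evacuate) holds, K gives O(not update_amendment).
From O(not update_amendment) and premise 4, O(not update_amendment → rotate_keys), we obtain O(rotate_keys).
With premise 1, O(rotate_keys → sign_manifest), the K-axiom yields O(sign_manifest).
Premises 2, 3, 7, 8 do not contribute to this derivation.
Thus O(sign_manifest), which is F(not sign_manifest): not sign_manifest is forbidden.

Forbidden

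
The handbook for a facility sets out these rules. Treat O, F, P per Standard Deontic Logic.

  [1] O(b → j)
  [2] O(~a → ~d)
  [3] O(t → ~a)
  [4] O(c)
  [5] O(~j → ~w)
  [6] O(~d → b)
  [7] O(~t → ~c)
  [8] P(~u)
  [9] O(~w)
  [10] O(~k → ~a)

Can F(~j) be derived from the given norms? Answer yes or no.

Yes

Premise 4 gives O(c).
Premise 7, O(~t → ~c), contraposes to O(c → t); with O(c) we get O(t).
From O(t) and premise 3, O(t → ~a), we obtain O(~a).
With premise 2, O(~a → ~d), the K-axiom yields O(~d).
From O(~d) and premise 6, O(~d → b), we obtain O(b).
Applying K to premise 1 (O(b → j)) and O(b) yields O(j).
Premises 5, 8, 9, 10 do not contribute to this derivation.
So O(j) holds, i.e. F(~j). The claim follows.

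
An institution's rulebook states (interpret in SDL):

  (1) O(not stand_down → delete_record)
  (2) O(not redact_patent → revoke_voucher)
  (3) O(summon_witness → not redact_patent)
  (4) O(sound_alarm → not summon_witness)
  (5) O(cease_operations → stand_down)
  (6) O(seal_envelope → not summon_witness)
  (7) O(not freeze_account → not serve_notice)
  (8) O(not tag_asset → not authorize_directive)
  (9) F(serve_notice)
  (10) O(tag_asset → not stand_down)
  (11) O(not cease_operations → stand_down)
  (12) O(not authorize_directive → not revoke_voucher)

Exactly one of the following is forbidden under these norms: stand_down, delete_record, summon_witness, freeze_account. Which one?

summon_witness

Premises 11 and 5 cover both cases: O(not cease_operations → stand_down) and O(cease_operations → stand_down). Since not cease_operations ∨ cease_operations is a tautology, O(stand_down) follows.
Premise 10 is O(tag_asset → not stand_down); contrapositively O(stand_down → not tag_asset). Since O(stand_down) holds, K gives O(not tag_asset).
Premise 8 is O(not tag_asset → not authorize_directive); since O(not tag_asset), deontic closure gives O(not authorize_directive).
Applying K to premise 12 (O(not authorize_directive → not revoke_voucher)) and O(not authorize_directive) yields O(not revoke_voucher).
The contrapositive of premise 2 (O(not redact_patent → revoke_voucher)) is O(not revoke_voucher → redact_patent), and O(not revoke_voucher) is already established, so O(redact_patent).
The contrapositive of premise 3 (O(summon_witness → not redact_patent)) is O(redact_patent → not summon_witness), and O(redact_patent) is already established, so O(not summon_witness).
So O(not summon_witness) holds, i.e. summon_witness is forbidden. None of the other listed options is forbidden under the premises.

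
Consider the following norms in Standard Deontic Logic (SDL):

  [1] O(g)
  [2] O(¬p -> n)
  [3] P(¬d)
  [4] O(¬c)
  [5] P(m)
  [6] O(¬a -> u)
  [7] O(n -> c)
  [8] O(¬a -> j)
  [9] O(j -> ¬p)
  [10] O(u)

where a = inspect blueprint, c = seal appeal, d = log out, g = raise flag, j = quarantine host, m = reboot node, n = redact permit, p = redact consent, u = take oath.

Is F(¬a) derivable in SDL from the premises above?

Premise 4 states O(¬c) outright.
The contrapositive of premise 7 (O(n -> c)) is O(¬c -> ¬n), and O(¬c) is already established, so O(¬n).
The contrapositive of premise 2 (O(¬p -> n)) is O(¬n -> p), and O(¬n) is already established, so O(p).
Premise 9 is O(j -> ¬p); contrapositively O(p -> ¬j). Since O(p) holds, K gives O(¬j).
Premise 8, O(¬a -> j), contraposes to O(¬j -> a); with O(¬j) we get O(a).
Premises 1, 3, 5, 6, 10 do not contribute to this derivation.
So O(a) holds, i.e. F(¬a). The claim follows.

Yes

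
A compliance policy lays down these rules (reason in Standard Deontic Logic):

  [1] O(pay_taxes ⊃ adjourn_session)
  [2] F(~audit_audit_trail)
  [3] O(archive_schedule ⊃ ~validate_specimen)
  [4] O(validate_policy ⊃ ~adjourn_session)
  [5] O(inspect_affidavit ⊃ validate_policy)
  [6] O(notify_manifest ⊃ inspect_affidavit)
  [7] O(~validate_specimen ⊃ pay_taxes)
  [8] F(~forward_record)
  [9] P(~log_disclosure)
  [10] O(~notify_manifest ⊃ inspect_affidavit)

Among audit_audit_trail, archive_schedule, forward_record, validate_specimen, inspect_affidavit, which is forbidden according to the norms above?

archive_schedule

Premises 10 and 6 are O(~notify_manifest ⊃ inspect_affidavit) and O(notify_manifest ⊃ inspect_affidavit); every ideal world satisfies ~notify_manifest or notify_manifest, so in either case inspect_affidavit holds — hence O(inspect_affidavit).
Premise 5 is O(inspect_affidavit ⊃ validate_policy); since O(inspect_affidavit), deontic closure gives O(validate_policy).
Applying K to premise 4 (O(validate_policy ⊃ ~adjourn_session)) and O(validate_policy) yields O(~adjourn_session).
The contrapositive of premise 1 (O(pay_taxes ⊃ adjourn_session)) is O(~adjourn_session ⊃ ~pay_taxes), and O(~adjourn_session) is already established, so O(~pay_taxes).
Premise 7 is O(~validate_specimen ⊃ pay_taxes); contrapositively O(~pay_taxes ⊃ validate_specimen). Since O(~pay_taxes) holds, K gives O(validate_specimen).
Premise 3 is O(archive_schedule ⊃ ~validate_specimen); contrapositively O(validate_specimen ⊃ ~archive_schedule). Since O(validate_specimen) holds, K gives O(~archive_schedule).
So O(~archive_schedule) holds, i.e. archive_schedule is forbidden. None of the other listed options is forbidden under the premises.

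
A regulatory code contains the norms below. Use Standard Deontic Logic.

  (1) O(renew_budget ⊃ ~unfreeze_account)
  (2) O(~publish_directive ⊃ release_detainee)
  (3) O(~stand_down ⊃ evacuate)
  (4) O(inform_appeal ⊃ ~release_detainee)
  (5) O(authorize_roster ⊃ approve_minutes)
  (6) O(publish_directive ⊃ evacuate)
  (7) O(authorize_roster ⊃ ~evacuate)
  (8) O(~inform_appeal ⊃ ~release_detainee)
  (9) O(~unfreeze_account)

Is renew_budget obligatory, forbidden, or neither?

Neither

Premise 1 is O(renew_budget ⊃ ~unfreeze_account); even if O(~unfreeze_account) held, inferring O(renew_budget) would be affirming the consequent — invalid.
No premise or chain of K-axiom applications forces O(renew_budget), and none forces O(~renew_budget). So renew_budget is neither obligatory nor forbidden under these norms.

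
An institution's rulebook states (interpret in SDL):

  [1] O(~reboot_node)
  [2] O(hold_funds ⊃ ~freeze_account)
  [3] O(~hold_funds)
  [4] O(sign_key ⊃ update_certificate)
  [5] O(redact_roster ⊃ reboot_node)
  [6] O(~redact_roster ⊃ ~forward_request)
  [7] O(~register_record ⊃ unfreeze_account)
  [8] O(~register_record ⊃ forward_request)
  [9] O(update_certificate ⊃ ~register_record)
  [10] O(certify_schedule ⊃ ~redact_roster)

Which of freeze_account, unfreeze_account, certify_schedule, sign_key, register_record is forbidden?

Premise 1 states O(~reboot_node) outright.
Premise 5 is O(redact_roster ⊃ reboot_node); contrapositively O(~reboot_node ⊃ ~redact_roster). Since O(~reboot_node) holds, K gives O(~redact_roster).
Applying K to premise 6 (O(~redact_roster ⊃ ~forward_request)) and O(~redact_roster) yields O(~forward_request).
The contrapositive of premise 8 (O(~register_record ⊃ forward_request)) is O(~forward_request ⊃ register_record), and O(~forward_request) is already established, so O(register_record).
Premise 9, O(update_certificate ⊃ ~register_record), contraposes to O(register_record ⊃ ~update_certificate); with O(register_record) we get O(~update_certificate).
The contrapositive of premise 4 (O(sign_key ⊃ update_certificate)) is O(~update_certificate ⊃ ~sign_key), and O(~update_certificate) is already established, so O(~sign_key).
So O(~sign_key) holds, i.e. sign_key is forbidden. None of the other listed options is forbidden under the premises.

sign_key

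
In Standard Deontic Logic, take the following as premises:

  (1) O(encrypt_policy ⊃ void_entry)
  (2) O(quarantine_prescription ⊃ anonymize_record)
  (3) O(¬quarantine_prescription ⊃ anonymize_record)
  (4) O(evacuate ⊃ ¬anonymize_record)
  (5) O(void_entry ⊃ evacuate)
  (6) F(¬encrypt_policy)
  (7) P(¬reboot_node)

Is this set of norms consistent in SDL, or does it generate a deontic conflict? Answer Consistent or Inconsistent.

Inconsistent

By case analysis on ¬quarantine_prescription: premise 3 gives O(¬quarantine_prescription ⊃ anonymize_record) and premise 2 gives O(quarantine_prescription ⊃ anonymize_record), so O(anonymize_record) either way.
The contrapositive of premise 4 (O(evacuate ⊃ ¬anonymize_record)) is O(anonymize_record ⊃ ¬evacuate), and O(anonymize_record) is already established, so O(¬evacuate).
Premise 5 is O(void_entry ⊃ evacuate); contrapositively O(¬evacuate ⊃ ¬void_entry). Since O(¬evacuate) holds, K gives O(¬void_entry).
The contrapositive of premise 1 (O(encrypt_policy ⊃ void_entry)) is O(¬void_entry ⊃ ¬encrypt_policy), and O(¬void_entry) is already established, so O(¬encrypt_policy).
But premise 6, F(¬encrypt_policy), means O(encrypt_policy).
We now have both O(¬encrypt_policy) and O(encrypt_policy) — encrypt_policy is simultaneously obligatory and forbidden, violating the D-axiom.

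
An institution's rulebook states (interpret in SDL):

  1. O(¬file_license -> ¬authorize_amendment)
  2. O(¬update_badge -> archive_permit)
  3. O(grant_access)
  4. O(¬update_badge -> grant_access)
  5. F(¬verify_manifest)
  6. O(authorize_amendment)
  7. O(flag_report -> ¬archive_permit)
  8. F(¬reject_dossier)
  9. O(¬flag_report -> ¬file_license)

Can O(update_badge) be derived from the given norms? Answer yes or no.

Yes

From premise 6 we have O(authorize_amendment).
The contrapositive of premise 1 (O(¬file_license -> ¬authorize_amendment)) is O(authorize_amendment -> file_license), and O(authorize_amendment) is already established, so O(file_license).
Premise 9, O(¬flag_report -> ¬file_license), contraposes to O(file_license -> flag_report); with O(file_license) we get O(flag_report).
From O(flag_report) and premise 7, O(flag_report -> ¬archive_permit), we obtain O(¬archive_permit).
The contrapositive of premise 2 (O(¬update_badge -> archive_permit)) is O(¬archive_permit -> update_badge), and O(¬archive_permit) is already established, so O(update_badge).
Premises 3, 4, 5, 8 do not contribute to this derivation.
So O(update_badge) follows.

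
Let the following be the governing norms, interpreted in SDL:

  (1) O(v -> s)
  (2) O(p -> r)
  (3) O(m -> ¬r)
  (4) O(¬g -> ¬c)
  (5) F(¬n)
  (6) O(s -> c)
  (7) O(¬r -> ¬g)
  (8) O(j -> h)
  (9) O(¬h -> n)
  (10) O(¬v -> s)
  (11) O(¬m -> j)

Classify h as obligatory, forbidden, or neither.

Obligatory

Premises 1 and 10 are O(v -> s) and O(¬v -> s); every ideal world satisfies v or ¬v, so in either case s holds — hence O(s).
With premise 6, O(s -> c), the K-axiom yields O(c).
Premise 4 is O(¬g -> ¬c); contrapositively O(c -> g). Since O(c) holds, K gives O(g).
Premise 7 is O(¬r -> ¬g); contrapositively O(g -> r). Since O(g) holds, K gives O(r).
Premise 3, O(m -> ¬r), contraposes to O(r -> ¬m); with O(r) we get O(¬m).
Applying K to premise 11 (O(¬m -> j)) and O(¬m) yields O(j).
Premise 8 is O(j -> h); since O(j), deontic closure gives O(h).
Premises 2, 5, 9 do not contribute to this derivation.
Hence h is obligatory.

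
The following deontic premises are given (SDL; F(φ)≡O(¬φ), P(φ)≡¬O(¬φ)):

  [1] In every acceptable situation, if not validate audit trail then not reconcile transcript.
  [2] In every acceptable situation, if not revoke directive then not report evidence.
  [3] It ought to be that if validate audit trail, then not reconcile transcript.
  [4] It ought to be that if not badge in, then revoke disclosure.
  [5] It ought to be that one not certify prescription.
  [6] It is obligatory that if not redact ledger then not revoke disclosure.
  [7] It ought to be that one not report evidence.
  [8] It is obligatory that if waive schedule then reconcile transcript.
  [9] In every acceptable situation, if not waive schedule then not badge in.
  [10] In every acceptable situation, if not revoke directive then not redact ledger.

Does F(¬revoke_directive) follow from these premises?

Premises 3 and 1 are O(validate_audit_trail → ¬reconcile_transcript) and O(¬validate_audit_trail → ¬reconcile_transcript); every ideal world satisfies validate_audit_trail or ¬validate_audit_trail, so in either case ¬reconcile_transcript holds — hence O(¬reconcile_transcript).
Premise 8 is O(waive_schedule → reconcile_transcript); contrapositively O(¬reconcile_transcript → ¬waive_schedule). Since O(¬reconcile_transcript) holds, K gives O(¬waive_schedule).
From O(¬waive_schedule) and premise 9, O(¬waive_schedule → ¬badge_in), we obtain O(¬badge_in).
With premise 4, O(¬badge_in → revoke_disclosure), the K-axiom yields O(revoke_disclosure).
Premise 6, O(¬redact_ledger → ¬revoke_disclosure), contraposes to O(revoke_disclosure → redact_ledger); with O(revoke_disclosure) we get O(redact_ledger).
The contrapositive of premise 10 (O(¬revoke_directive → ¬redact_ledger)) is O(redact_ledger → revoke_directive), and O(redact_ledger) is already established, so O(revoke_directive).
Premises 2, 5, 7 do not contribute to this derivation.
So O(revoke_directive) holds, i.e. F(¬revoke_directive). The claim follows.

Yes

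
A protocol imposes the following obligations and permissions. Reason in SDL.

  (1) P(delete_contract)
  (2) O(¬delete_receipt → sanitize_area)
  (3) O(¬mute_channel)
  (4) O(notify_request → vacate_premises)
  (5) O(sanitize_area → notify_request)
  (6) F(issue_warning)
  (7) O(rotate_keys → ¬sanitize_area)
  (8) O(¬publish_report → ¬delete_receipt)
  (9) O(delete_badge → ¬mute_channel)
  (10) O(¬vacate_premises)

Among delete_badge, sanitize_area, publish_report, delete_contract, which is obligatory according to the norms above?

Premise 10 states O(¬vacate_premises) outright.
The contrapositive of premise 4 (O(notify_request → vacate_premises)) is O(¬vacate_premises → ¬notify_request), and O(¬vacate_premises) is already established, so O(¬notify_request).
Premise 5, O(sanitize_area → notify_request), contraposes to O(¬notify_request → ¬sanitize_area); with O(¬notify_request) we get O(¬sanitize_area).
Premise 2 is O(¬delete_receipt → sanitize_area); contrapositively O(¬sanitize_area → delete_receipt). Since O(¬sanitize_area) holds, K gives O(delete_receipt).
Premise 8, O(¬publish_report → ¬delete_receipt), contraposes to O(delete_receipt → publish_report); with O(delete_receipt) we get O(publish_report).
So O(publish_report) holds — publish_report is obligatory. None of the other listed options is made obligatory by any chain of premises.

publish_report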